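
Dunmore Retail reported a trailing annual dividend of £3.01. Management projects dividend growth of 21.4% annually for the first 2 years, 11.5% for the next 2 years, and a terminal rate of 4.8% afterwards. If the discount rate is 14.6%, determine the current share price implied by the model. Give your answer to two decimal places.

Three-stage DDM. Project D₁…D_4; terminal Gordon value at t=4 with g = 0.048; discount at r = 0.146.
D_1 = 3.6541
D_2 = 4.4361
D_3 = 4.9463
D_4 = 5.5151
TV_4 = 5.7798/(0.146−0.048) = 58.9778
P₀ = Σ Dₜ/(1+r)ᵗ + TV_4/(1+r)^4 = 47.2444

£47.24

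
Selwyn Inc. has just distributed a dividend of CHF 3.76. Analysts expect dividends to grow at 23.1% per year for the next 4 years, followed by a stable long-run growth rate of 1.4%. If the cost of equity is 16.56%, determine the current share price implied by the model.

CHF 48.56

Two-stage DDM. Project D₁…D_4 at 0.231, terminal growth 0.014, discount at r = 0.1656.
D_1 = 4.6286
D_2 = 5.6978
D_3 = 7.0139
D_4 = 8.6342
Terminal value at t=4: TV = D_5/(r−g) = 8.7550/(0.1656−0.014) = 57.7509
P₀ = 4.6286/(1+0.1656)^1 + 5.6978/(1+0.1656)^2 + 7.0139/(1+0.1656)^3 + 8.6342/(1+0.1656)^4 + 57.7509/(1+0.1656)^4 = 48.5582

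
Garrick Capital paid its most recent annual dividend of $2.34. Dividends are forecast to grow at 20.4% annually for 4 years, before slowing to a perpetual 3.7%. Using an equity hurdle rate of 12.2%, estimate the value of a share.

Two-stage DDM. Project D₁…D_4 at 0.204, terminal growth 0.037, discount at r = 0.122.
D_1 = 2.8174
D_2 = 3.3921
D_3 = 4.0841
D_4 = 4.9172
Terminal value at t=4: TV = D_5/(r−g) = 5.0992/(0.122−0.037) = 59.9904
P₀ = 2.8174/(1+0.122)^1 + 3.3921/(1+0.122)^2 + 4.0841/(1+0.122)^3 + 4.9172/(1+0.122)^4 + 59.9904/(1+0.122)^4 = 49.0536

$49.05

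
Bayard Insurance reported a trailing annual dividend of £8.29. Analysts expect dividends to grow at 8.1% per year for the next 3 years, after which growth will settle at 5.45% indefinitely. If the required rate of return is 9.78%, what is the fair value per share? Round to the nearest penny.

Two-stage DDM. Project D₁…D_3 at 0.081, terminal growth 0.0545, discount at r = 0.0978.
D_1 = 8.9615
D_2 = 9.6874
D_3 = 10.4720
Terminal value at t=3: TV = D_4/(r−g) = 11.0428/(0.0978−0.0545) = 255.0294
P₀ = 8.9615/(1+0.0978)^1 + 9.6874/(1+0.0978)^2 + 10.4720/(1+0.0978)^3 + 255.0294/(1+0.0978)^3 = 216.8782

£216.88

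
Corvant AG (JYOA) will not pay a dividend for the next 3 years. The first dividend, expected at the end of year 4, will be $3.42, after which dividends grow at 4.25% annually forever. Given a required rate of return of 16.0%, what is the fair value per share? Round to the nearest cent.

Deferred-dividend DDM. At t=3 the remaining stream is a growing perpetuity with first payment D_4 = 3.42.
V_3 = D_4/(r−g) = 3.42/(0.16−0.0425) = 29.1064
P₀ = V_3/(1+r)^3 = 29.1064/(1+0.16)^3 = 18.6472

$18.65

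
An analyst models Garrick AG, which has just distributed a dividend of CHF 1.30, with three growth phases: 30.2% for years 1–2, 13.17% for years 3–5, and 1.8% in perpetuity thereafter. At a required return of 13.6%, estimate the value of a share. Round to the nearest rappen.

Three-stage DDM. Project D₁…D_5; terminal Gordon value at t=5 with g = 0.018; discount at r = 0.136.
D_1 = 1.6926
D_2 = 2.2038
D_3 = 2.4940
D_4 = 2.8225
D_5 = 3.1942
TV_5 = 3.2517/(0.136−0.018) = 27.5566
P₀ = Σ Dₜ/(1+r)ᵗ + TV_5/(1+r)^5 = 22.8478

CHF 22.85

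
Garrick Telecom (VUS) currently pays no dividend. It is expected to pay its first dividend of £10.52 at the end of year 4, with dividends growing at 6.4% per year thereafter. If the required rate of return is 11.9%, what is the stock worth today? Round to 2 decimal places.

Deferred-dividend DDM. At t=3 the remaining stream is a growing perpetuity with first payment D_4 = 10.52.
V_3 = D_4/(r−g) = 10.52/(0.119−0.064) = 191.2727
P₀ = V_3/(1+r)^3 = 191.2727/(1+0.119)^3 = 136.5095

£136.51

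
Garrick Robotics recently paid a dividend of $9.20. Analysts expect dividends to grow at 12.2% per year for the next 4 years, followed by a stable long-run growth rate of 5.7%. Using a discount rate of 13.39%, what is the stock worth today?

$157.07

Two-stage DDM. Project D₁…D_4 at 0.122, terminal growth 0.057, discount at r = 0.1339.
D_1 = 10.3224
D_2 = 11.5817
D_3 = 12.9947
D_4 = 14.5801
Terminal value at t=4: TV = D_5/(r−g) = 15.4111/(0.1339−0.057) = 200.4047
P₀ = 10.3224/(1+0.1339)^1 + 11.5817/(1+0.1339)^2 + 12.9947/(1+0.1339)^3 + 14.5801/(1+0.1339)^4 + 200.4047/(1+0.1339)^4 = 157.0742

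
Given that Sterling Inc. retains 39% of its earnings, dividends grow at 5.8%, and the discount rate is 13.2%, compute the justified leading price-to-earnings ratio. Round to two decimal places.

8.24

Payout ratio b = 1 − 0.39 = 0.61.
Justified leading P/E = b/(r−g) = 0.61/(0.132−0.058) = 8.2432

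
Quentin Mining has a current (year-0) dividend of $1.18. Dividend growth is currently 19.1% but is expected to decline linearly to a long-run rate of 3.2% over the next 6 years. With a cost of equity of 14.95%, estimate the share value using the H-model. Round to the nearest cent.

$15.15

H-model: P₀ = D₀[(1+g_L) + H(g_S−g_L)]/(r−g_L), with H = 6/2 = 3.
P₀ = 1.18 × [(1+0.032) + 3×(0.191−0.032)] / (0.1495−0.032)
   = 1.18 × 1.5090 / 0.1175 = 15.1542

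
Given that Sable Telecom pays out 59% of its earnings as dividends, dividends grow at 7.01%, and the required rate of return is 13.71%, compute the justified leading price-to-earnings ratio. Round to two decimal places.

Justified leading P/E = b/(r−g) = 0.59/(0.1371−0.0701) = 8.8060

8.81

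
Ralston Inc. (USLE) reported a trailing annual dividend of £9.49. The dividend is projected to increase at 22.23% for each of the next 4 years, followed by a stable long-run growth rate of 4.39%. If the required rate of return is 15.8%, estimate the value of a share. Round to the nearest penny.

£151.30

Two-stage DDM. Project D₁…D_4 at 0.2223, terminal growth 0.0439, discount at r = 0.158.
D_1 = 11.5996
D_2 = 14.1782
D_3 = 17.3300
D_4 = 21.1825
Terminal value at t=4: TV = D_5/(r−g) = 22.1124/(0.158−0.0439) = 193.7986
P₀ = 11.5996/(1+0.158)^1 + 14.1782/(1+0.158)^2 + 17.3300/(1+0.158)^3 + 21.1825/(1+0.158)^4 + 193.7986/(1+0.158)^4 = 151.3049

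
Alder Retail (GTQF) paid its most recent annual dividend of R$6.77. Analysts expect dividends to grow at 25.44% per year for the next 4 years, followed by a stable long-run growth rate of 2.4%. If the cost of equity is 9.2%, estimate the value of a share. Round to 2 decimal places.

R$216.27

Two-stage DDM. Project D₁…D_4 at 0.2544, terminal growth 0.024, discount at r = 0.092.
D_1 = 8.4923
D_2 = 10.6527
D_3 = 13.3628
D_4 = 16.7623
Terminal value at t=4: TV = D_5/(r−g) = 17.1646/(0.092−0.024) = 252.4201
P₀ = 8.4923/(1+0.092)^1 + 10.6527/(1+0.092)^2 + 13.3628/(1+0.092)^3 + 16.7623/(1+0.092)^4 + 252.4201/(1+0.092)^4 = 216.2745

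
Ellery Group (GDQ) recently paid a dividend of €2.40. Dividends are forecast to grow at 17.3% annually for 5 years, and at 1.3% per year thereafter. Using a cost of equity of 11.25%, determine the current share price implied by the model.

€45.95

Two-stage DDM. Project D₁…D_5 at 0.173, terminal growth 0.013, discount at r = 0.1125.
D_1 = 2.8152
D_2 = 3.3022
D_3 = 3.8735
D_4 = 4.5436
D_5 = 5.3297
Terminal value at t=5: TV = D_6/(r−g) = 5.3990/(0.1125−0.013) = 54.2610
P₀ = 2.8152/(1+0.1125)^1 + 3.3022/(1+0.1125)^2 + 3.8735/(1+0.1125)^3 + 4.5436/(1+0.1125)^4 + 5.3297/(1+0.1125)^5 + 54.2610/(1+0.1125)^5 = 45.9467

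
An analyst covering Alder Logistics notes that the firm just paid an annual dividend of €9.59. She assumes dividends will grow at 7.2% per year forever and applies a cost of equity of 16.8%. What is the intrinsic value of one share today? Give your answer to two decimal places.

Gordon growth model: P₀ = D₁/(r − g). D₁ = 9.59 × (1 + 0.072) = 10.2805.
P₀ = 10.2805 / (0.168 − 0.072) = 10.2805 / 0.096 = 107.0883

€107.09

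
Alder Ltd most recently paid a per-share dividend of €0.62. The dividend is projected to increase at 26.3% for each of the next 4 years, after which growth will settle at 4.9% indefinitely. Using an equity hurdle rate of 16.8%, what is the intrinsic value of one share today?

€10.50

Two-stage DDM. Project D₁…D_4 at 0.263, terminal growth 0.049, discount at r = 0.168.
D_1 = 0.7831
D_2 = 0.9890
D_3 = 1.2491
D_4 = 1.5776
Terminal value at t=4: TV = D_5/(r−g) = 1.6549/(0.168−0.049) = 13.9070
P₀ = 0.7831/(1+0.168)^1 + 0.9890/(1+0.168)^2 + 1.2491/(1+0.168)^3 + 1.5776/(1+0.168)^4 + 13.9070/(1+0.168)^4 = 10.4994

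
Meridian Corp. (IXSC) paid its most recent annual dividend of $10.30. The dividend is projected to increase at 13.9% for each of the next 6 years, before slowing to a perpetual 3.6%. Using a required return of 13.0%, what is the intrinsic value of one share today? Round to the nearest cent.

$182.60

Two-stage DDM. Project D₁…D_6 at 0.139, terminal growth 0.036, discount at r = 0.13.
D_1 = 11.7317
D_2 = 13.3624
D_3 = 15.2198
D_4 = 17.3353
D_5 = 19.7449
D_6 = 22.4895
Terminal value at t=6: TV = D_7/(r−g) = 23.2991/(0.13−0.036) = 247.8629
P₀ = 11.7317/(1+0.13)^1 + 13.3624/(1+0.13)^2 + 15.2198/(1+0.13)^3 + 17.3353/(1+0.13)^4 + 19.7449/(1+0.13)^5 + 22.4895/(1+0.13)^6 + 247.8629/(1+0.13)^6 = 182.5989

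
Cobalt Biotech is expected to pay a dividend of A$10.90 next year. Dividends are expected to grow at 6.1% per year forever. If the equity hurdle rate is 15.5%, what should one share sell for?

Gordon growth model: P₀ = D₁/(r − g), with D₁ = 10.90 given directly.
P₀ = 10.9000 / (0.155 − 0.061) = 10.9000 / 0.094 = 115.9574

A$115.96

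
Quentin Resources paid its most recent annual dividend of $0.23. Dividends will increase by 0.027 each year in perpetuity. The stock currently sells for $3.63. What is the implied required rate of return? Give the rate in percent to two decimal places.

Rearranging the constant-growth DDM: r = D₁/P₀ + g.
D₁ = 0.23 × (1 + 0.027) = 0.2362.
r = 0.2362 / 3.63 + 0.027 = 0.06507 + 0.027 = 0.09207

9.21%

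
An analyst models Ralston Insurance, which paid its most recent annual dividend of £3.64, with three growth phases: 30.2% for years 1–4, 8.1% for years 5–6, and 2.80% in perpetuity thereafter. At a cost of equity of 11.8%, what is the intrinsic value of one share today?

Three-stage DDM. Project D₁…D_6; terminal Gordon value at t=6 with g = 0.028; discount at r = 0.118.
D_1 = 4.7393
D_2 = 6.1705
D_3 = 8.0340
D_4 = 10.4603
D_5 = 11.3076
D_6 = 12.2235
TV_6 = 12.5658/(0.118−0.028) = 139.6199
P₀ = Σ Dₜ/(1+r)ᵗ + TV_6/(1+r)^6 = 105.8523

£105.85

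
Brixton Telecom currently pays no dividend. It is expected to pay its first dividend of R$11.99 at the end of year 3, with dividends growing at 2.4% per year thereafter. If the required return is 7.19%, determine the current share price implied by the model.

R$217.86

Deferred-dividend DDM. At t=2 the remaining stream is a growing perpetuity with first payment D_3 = 11.99.
V_2 = D_3/(r−g) = 11.99/(0.0719−0.024) = 250.3132
P₀ = V_2/(1+r)^2 = 250.3132/(1+0.0719)^2 = 217.8588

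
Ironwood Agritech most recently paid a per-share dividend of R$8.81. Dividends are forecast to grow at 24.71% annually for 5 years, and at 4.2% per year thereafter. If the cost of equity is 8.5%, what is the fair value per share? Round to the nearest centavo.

R$496.48

Two-stage DDM. Project D₁…D_5 at 0.2471, terminal growth 0.042, discount at r = 0.085.
D_1 = 10.9870
D_2 = 13.7018
D_3 = 17.0875
D_4 = 21.3099
D_5 = 26.5756
Terminal value at t=5: TV = D_6/(r−g) = 27.6917/(0.085−0.042) = 643.9936
P₀ = 10.9870/(1+0.085)^1 + 13.7018/(1+0.085)^2 + 17.0875/(1+0.085)^3 + 21.3099/(1+0.085)^4 + 26.5756/(1+0.085)^5 + 643.9936/(1+0.085)^5 = 496.4789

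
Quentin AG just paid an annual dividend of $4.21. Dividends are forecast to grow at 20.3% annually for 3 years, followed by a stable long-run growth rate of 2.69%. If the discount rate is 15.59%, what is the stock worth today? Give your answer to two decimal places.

$51.47

Two-stage DDM. Project D₁…D_3 at 0.203, terminal growth 0.0269, discount at r = 0.1559.
D_1 = 5.0646
D_2 = 6.0927
D_3 = 7.3296
Terminal value at t=3: TV = D_4/(r−g) = 7.5267/(0.1559−0.0269) = 58.3469
P₀ = 5.0646/(1+0.1559)^1 + 6.0927/(1+0.1559)^2 + 7.3296/(1+0.1559)^3 + 58.3469/(1+0.1559)^3 = 51.4671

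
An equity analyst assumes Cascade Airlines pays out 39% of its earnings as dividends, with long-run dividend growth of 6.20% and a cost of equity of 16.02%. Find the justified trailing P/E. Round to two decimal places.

Justified trailing P/E = b(1+g)/(r−g) = 0.39×(1+0.062)/(0.1602−0.062) = 4.2177

4.22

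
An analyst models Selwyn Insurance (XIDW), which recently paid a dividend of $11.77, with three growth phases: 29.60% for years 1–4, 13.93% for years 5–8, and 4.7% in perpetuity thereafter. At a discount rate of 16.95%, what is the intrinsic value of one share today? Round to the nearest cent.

$264.43

Three-stage DDM. Project D₁…D_8; terminal Gordon value at t=8 with g = 0.047; discount at r = 0.1695.
D_1 = 15.2539
D_2 = 19.7691
D_3 = 25.6207
D_4 = 33.2045
D_5 = 37.8298
D_6 = 43.0995
D_7 = 49.1033
D_8 = 55.9434
TV_8 = 58.5727/(0.1695−0.047) = 478.1448
P₀ = Σ Dₜ/(1+r)ᵗ + TV_8/(1+r)^8 = 264.4308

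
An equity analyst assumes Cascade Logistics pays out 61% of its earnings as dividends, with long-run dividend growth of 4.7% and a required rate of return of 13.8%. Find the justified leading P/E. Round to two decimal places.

6.70

Justified leading P/E = b/(r−g) = 0.61/(0.138−0.047) = 6.7033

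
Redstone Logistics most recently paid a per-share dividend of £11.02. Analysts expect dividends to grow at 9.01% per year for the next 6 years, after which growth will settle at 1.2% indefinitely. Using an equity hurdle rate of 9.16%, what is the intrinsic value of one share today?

£204.76

Two-stage DDM. Project D₁…D_6 at 0.0901, terminal growth 0.012, discount at r = 0.0916.
D_1 = 12.0129
D_2 = 13.0953
D_3 = 14.2751
D_4 = 15.5613
D_5 = 16.9634
D_6 = 18.4918
Terminal value at t=6: TV = D_7/(r−g) = 18.7137/(0.0916−0.012) = 235.0970
P₀ = 12.0129/(1+0.0916)^1 + 13.0953/(1+0.0916)^2 + 14.2751/(1+0.0916)^3 + 15.5613/(1+0.0916)^4 + 16.9634/(1+0.0916)^5 + 18.4918/(1+0.0916)^6 + 235.0970/(1+0.0916)^6 = 204.7551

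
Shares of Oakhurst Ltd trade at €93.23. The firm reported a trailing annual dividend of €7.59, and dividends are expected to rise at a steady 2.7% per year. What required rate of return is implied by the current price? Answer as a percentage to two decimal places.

Rearranging the constant-growth DDM: r = D₁/P₀ + g.
D₁ = 7.59 × (1 + 0.027) = 7.7949.
r = 7.7949 / 93.23 + 0.027 = 0.08361 + 0.027 = 0.11061

11.06%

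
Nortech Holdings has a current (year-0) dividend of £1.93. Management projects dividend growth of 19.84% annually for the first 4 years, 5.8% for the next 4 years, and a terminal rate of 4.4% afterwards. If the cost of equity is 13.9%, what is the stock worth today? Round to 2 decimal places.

Three-stage DDM. Project D₁…D_8; terminal Gordon value at t=8 with g = 0.044; discount at r = 0.139.
D_1 = 2.3129
D_2 = 2.7718
D_3 = 3.3217
D_4 = 3.9807
D_5 = 4.2116
D_6 = 4.4559
D_7 = 4.7143
D_8 = 4.9878
TV_8 = 5.2072/(0.139−0.044) = 54.8131
P₀ = Σ Dₜ/(1+r)ᵗ + TV_8/(1+r)^8 = 36.0252

£36.03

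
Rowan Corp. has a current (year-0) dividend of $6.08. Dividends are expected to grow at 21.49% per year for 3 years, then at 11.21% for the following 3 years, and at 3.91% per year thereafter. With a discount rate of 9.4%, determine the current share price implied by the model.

$213.95

Three-stage DDM. Project D₁…D_6; terminal Gordon value at t=6 with g = 0.0391; discount at r = 0.094.
D_1 = 7.3866
D_2 = 8.9740
D_3 = 10.9025
D_4 = 12.1246
D_5 = 13.4838
D_6 = 14.9954
TV_6 = 15.5817/(0.094−0.0391) = 283.8192
P₀ = Σ Dₜ/(1+r)ᵗ + TV_6/(1+r)^6 = 213.9458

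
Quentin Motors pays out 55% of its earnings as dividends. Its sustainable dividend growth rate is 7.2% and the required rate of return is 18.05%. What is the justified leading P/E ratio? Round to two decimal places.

5.07

Justified leading P/E = b/(r−g) = 0.55/(0.1805−0.072) = 5.0691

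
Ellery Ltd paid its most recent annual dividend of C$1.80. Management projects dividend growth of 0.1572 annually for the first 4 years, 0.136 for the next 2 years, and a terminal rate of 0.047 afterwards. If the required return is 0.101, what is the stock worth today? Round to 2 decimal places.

Three-stage DDM. Project D₁…D_6; terminal Gordon value at t=6 with g = 0.047; discount at r = 0.101.
D_1 = 2.0830
D_2 = 2.4104
D_3 = 2.7893
D_4 = 3.2278
D_5 = 3.6668
D_6 = 4.1655
TV_6 = 4.3612/(0.101−0.047) = 80.7636
P₀ = Σ Dₜ/(1+r)ᵗ + TV_6/(1+r)^6 = 58.1130

C$58.11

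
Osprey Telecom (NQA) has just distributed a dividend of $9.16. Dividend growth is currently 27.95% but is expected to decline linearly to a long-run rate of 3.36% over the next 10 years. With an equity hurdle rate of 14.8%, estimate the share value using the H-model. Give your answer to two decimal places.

$181.21

H-model: P₀ = D₀[(1+g_L) + H(g_S−g_L)]/(r−g_L), with H = 10/2 = 5.
P₀ = 9.16 × [(1+0.0336) + 5×(0.2795−0.0336)] / (0.148−0.0336)
   = 9.16 × 2.2631 / 0.1144 = 181.2063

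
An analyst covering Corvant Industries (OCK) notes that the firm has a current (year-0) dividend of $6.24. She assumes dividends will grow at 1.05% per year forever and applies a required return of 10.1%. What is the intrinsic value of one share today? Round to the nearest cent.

Gordon growth model: P₀ = D₁/(r − g). D₁ = 6.24 × (1 + 0.0105) = 6.3055.
P₀ = 6.3055 / (0.101 − 0.0105) = 6.3055 / 0.0905 = 69.6743

$69.67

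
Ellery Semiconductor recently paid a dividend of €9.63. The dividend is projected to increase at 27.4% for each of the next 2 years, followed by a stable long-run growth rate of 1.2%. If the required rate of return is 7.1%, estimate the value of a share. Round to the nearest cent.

€258.81

Two-stage DDM. Project D₁…D_2 at 0.274, terminal growth 0.012, discount at r = 0.071.
D_1 = 12.2686
D_2 = 15.6302
Terminal value at t=2: TV = D_3/(r−g) = 15.8178/(0.071−0.012) = 268.0980
P₀ = 12.2686/(1+0.071)^1 + 15.6302/(1+0.071)^2 + 268.0980/(1+0.071)^2 = 258.8120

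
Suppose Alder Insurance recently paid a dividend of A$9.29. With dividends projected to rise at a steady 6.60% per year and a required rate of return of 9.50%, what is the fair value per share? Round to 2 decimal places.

Gordon growth model: P₀ = D₁/(r − g). D₁ = 9.29 × (1 + 0.066) = 9.9031.
P₀ = 9.9031 / (0.095 − 0.066) = 9.9031 / 0.029 = 341.4876

A$341.49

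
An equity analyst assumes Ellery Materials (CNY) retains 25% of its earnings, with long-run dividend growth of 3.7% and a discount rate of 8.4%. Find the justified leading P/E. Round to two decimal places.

Payout ratio b = 1 − 0.25 = 0.75.
Justified leading P/E = b/(r−g) = 0.75/(0.084−0.037) = 15.9574

15.96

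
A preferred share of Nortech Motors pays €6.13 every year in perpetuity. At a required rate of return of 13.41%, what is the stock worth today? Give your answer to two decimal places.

Zero-growth DDM (perpetuity): P₀ = D/r = 6.13 / 0.1341 = 45.7122

€45.71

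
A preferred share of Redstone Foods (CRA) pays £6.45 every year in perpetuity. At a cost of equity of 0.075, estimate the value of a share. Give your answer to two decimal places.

£86.00

Zero-growth DDM (perpetuity): P₀ = D/r = 6.45 / 0.075 = 86.0000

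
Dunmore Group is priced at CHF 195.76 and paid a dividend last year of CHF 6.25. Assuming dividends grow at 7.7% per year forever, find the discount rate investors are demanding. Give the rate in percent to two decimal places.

11.14%

Rearranging the constant-growth DDM: r = D₁/P₀ + g.
D₁ = 6.25 × (1 + 0.077) = 6.7312.
r = 6.7312 / 195.76 + 0.077 = 0.03439 + 0.077 = 0.11139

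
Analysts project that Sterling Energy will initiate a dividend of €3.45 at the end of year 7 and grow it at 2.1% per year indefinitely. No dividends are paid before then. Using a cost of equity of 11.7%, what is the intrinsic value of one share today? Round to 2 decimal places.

€18.50

Deferred-dividend DDM. At t=6 the remaining stream is a growing perpetuity with first payment D_7 = 3.45.
V_6 = D_7/(r−g) = 3.45/(0.117−0.021) = 35.9375
P₀ = V_6/(1+r)^6 = 35.9375/(1+0.117)^6 = 18.5024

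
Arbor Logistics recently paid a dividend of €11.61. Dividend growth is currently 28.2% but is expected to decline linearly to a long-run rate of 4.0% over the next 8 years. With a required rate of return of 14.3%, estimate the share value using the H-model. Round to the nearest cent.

H-model: P₀ = D₀[(1+g_L) + H(g_S−g_L)]/(r−g_L), with H = 8/2 = 4.
P₀ = 11.61 × [(1+0.04) + 4×(0.282−0.04)] / (0.143−0.04)
   = 11.61 × 2.0080 / 0.103 = 226.3386

€226.34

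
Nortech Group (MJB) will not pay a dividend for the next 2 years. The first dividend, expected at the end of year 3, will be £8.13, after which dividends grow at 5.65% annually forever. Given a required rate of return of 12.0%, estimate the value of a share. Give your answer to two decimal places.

£102.07

Deferred-dividend DDM. At t=2 the remaining stream is a growing perpetuity with first payment D_3 = 8.13.
V_2 = D_3/(r−g) = 8.13/(0.12−0.0565) = 128.0315
P₀ = V_2/(1+r)^2 = 128.0315/(1+0.12)^2 = 102.0659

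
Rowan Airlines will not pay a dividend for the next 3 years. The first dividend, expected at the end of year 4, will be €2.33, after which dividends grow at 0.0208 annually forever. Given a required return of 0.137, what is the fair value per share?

€13.64

Deferred-dividend DDM. At t=3 the remaining stream is a growing perpetuity with first payment D_4 = 2.33.
V_3 = D_4/(r−g) = 2.33/(0.137−0.0208) = 20.0516
P₀ = V_3/(1+r)^3 = 20.0516/(1+0.137)^3 = 13.6417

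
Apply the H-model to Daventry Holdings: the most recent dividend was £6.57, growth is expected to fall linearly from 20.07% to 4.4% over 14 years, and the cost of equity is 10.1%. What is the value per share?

H-model: P₀ = D₀[(1+g_L) + H(g_S−g_L)]/(r−g_L), with H = 14/2 = 7.
P₀ = 6.57 × [(1+0.044) + 7×(0.2007−0.044)] / (0.101−0.044)
   = 6.57 × 2.1409 / 0.057 = 246.7669

£246.77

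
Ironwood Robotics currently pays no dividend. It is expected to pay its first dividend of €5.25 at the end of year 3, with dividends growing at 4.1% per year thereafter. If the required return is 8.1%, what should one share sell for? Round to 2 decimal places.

€112.32

Deferred-dividend DDM. At t=2 the remaining stream is a growing perpetuity with first payment D_3 = 5.25.
V_2 = D_3/(r−g) = 5.25/(0.081−0.041) = 131.2500
P₀ = V_2/(1+r)^2 = 131.2500/(1+0.081)^2 = 112.3176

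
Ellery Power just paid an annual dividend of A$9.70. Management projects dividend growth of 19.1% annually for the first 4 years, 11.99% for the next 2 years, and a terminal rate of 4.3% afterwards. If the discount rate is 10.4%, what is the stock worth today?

Three-stage DDM. Project D₁…D_6; terminal Gordon value at t=6 with g = 0.043; discount at r = 0.104.
D_1 = 11.5527
D_2 = 13.7593
D_3 = 16.3873
D_4 = 19.5173
D_5 = 21.8574
D_6 = 24.4781
TV_6 = 25.5306/(0.104−0.043) = 418.5350
P₀ = Σ Dₜ/(1+r)ᵗ + TV_6/(1+r)^6 = 305.0802

A$305.08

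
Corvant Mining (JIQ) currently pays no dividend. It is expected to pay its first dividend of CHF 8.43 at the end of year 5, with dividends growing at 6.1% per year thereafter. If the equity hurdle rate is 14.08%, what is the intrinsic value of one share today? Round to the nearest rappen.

CHF 62.37

Deferred-dividend DDM. At t=4 the remaining stream is a growing perpetuity with first payment D_5 = 8.43.
V_4 = D_5/(r−g) = 8.43/(0.1408−0.061) = 105.6391
P₀ = V_4/(1+r)^4 = 105.6391/(1+0.1408)^4 = 62.3716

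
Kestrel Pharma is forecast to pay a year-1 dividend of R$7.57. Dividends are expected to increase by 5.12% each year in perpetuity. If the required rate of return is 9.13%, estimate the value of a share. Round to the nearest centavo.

R$188.78

Gordon growth model: P₀ = D₁/(r − g), with D₁ = 7.57 given directly.
P₀ = 7.5700 / (0.0913 − 0.0512) = 7.5700 / 0.0401 = 188.7781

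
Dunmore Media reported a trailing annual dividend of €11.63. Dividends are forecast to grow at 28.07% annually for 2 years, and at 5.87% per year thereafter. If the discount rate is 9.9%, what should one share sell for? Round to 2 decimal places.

Two-stage DDM. Project D₁…D_2 at 0.2807, terminal growth 0.0587, discount at r = 0.099.
D_1 = 14.8945
D_2 = 19.0754
Terminal value at t=2: TV = D_3/(r−g) = 20.1952/(0.099−0.0587) = 501.1208
P₀ = 14.8945/(1+0.099)^1 + 19.0754/(1+0.099)^2 + 501.1208/(1+0.099)^2 = 444.2498

€444.25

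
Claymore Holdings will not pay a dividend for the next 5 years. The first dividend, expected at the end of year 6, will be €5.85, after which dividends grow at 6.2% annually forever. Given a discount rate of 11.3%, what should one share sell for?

Deferred-dividend DDM. At t=5 the remaining stream is a growing perpetuity with first payment D_6 = 5.85.
V_5 = D_6/(r−g) = 5.85/(0.113−0.062) = 114.7059
P₀ = V_5/(1+r)^5 = 114.7059/(1+0.113)^5 = 67.1599

€67.16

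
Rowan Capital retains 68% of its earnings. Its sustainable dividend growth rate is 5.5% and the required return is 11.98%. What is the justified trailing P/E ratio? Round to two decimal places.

5.21

Payout ratio b = 1 − 0.68 = 0.32.
Justified trailing P/E = b(1+g)/(r−g) = 0.32×(1+0.055)/(0.1198−0.055) = 5.2099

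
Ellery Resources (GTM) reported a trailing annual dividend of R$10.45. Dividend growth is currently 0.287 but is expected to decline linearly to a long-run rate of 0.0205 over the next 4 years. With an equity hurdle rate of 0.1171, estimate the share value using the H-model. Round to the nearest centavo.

H-model: P₀ = D₀[(1+g_L) + H(g_S−g_L)]/(r−g_L), with H = 4/2 = 2.
P₀ = 10.45 × [(1+0.0205) + 2×(0.287−0.0205)] / (0.1171−0.0205)
   = 10.45 × 1.5535 / 0.0966 = 168.0546

R$168.05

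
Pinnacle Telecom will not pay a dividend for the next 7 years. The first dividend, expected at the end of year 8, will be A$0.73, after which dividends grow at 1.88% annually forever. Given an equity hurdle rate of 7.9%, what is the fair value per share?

Deferred-dividend DDM. At t=7 the remaining stream is a growing perpetuity with first payment D_8 = 0.73.
V_7 = D_8/(r−g) = 0.73/(0.079−0.0188) = 12.1262
P₀ = V_7/(1+r)^7 = 12.1262/(1+0.079)^7 = 7.1216

A$7.12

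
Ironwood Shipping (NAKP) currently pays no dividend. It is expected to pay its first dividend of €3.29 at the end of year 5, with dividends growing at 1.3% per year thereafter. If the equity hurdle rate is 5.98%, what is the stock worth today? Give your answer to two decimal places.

€55.73

Deferred-dividend DDM. At t=4 the remaining stream is a growing perpetuity with first payment D_5 = 3.29.
V_4 = D_5/(r−g) = 3.29/(0.0598−0.013) = 70.2991
P₀ = V_4/(1+r)^4 = 70.2991/(1+0.0598)^4 = 55.7256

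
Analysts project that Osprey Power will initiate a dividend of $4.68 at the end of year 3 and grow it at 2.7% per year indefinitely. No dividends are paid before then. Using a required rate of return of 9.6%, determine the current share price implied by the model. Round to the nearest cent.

Deferred-dividend DDM. At t=2 the remaining stream is a growing perpetuity with first payment D_3 = 4.68.
V_2 = D_3/(r−g) = 4.68/(0.096−0.027) = 67.8261
P₀ = V_2/(1+r)^2 = 67.8261/(1+0.096)^2 = 56.4645

$56.46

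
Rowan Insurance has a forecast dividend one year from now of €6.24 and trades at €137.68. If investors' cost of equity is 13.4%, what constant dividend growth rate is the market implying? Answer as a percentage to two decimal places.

8.87%

From P₀ = D₁/(r − g), the implied growth is g = r − D₁/P₀.
g = 0.134 − 6.24/137.68 = 0.134 − 0.04532 = 0.08868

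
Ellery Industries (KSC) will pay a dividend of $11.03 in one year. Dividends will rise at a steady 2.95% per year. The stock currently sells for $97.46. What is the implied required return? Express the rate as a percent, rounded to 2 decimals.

14.27%

Rearranging the constant-growth DDM: r = D₁/P₀ + g.
r = 11.0300 / 97.46 + 0.0295 = 0.11317 + 0.0295 = 0.14267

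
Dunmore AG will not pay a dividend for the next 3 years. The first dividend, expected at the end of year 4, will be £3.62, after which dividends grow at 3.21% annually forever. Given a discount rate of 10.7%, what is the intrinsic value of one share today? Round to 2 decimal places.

Deferred-dividend DDM. At t=3 the remaining stream is a growing perpetuity with first payment D_4 = 3.62.
V_3 = D_4/(r−g) = 3.62/(0.107−0.0321) = 48.3311
P₀ = V_3/(1+r)^3 = 48.3311/(1+0.107)^3 = 35.6274

£35.63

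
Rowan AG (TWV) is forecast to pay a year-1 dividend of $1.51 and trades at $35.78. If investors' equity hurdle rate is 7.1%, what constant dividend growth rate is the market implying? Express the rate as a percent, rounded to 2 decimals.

From P₀ = D₁/(r − g), the implied growth is g = r − D₁/P₀.
g = 0.071 − 1.51/35.78 = 0.071 − 0.04220 = 0.02880

2.88%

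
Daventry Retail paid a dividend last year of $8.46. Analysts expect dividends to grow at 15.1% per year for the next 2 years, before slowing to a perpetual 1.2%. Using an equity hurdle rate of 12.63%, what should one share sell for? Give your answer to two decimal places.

Two-stage DDM. Project D₁…D_2 at 0.151, terminal growth 0.012, discount at r = 0.1263.
D_1 = 9.7375
D_2 = 11.2078
Terminal value at t=2: TV = D_3/(r−g) = 11.3423/(0.1263−0.012) = 99.2328
P₀ = 9.7375/(1+0.1263)^1 + 11.2078/(1+0.1263)^2 + 99.2328/(1+0.1263)^2 = 95.7059

$95.71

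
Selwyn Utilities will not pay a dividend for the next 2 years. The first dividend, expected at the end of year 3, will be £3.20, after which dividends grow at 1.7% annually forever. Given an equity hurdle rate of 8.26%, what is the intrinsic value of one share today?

Deferred-dividend DDM. At t=2 the remaining stream is a growing perpetuity with first payment D_3 = 3.20.
V_2 = D_3/(r−g) = 3.20/(0.0826−0.017) = 48.7805
P₀ = V_2/(1+r)^2 = 48.7805/(1+0.0826)^2 = 41.6208

£41.62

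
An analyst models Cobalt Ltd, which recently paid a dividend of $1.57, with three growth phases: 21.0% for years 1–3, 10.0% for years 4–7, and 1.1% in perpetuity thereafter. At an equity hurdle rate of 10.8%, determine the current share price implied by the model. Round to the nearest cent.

$34.37

Three-stage DDM. Project D₁…D_7; terminal Gordon value at t=7 with g = 0.011; discount at r = 0.108.
D_1 = 1.8997
D_2 = 2.2986
D_3 = 2.7814
D_4 = 3.0595
D_5 = 3.3654
D_6 = 3.7020
D_7 = 4.0722
TV_7 = 4.1170/(0.108−0.011) = 42.4430
P₀ = Σ Dₜ/(1+r)ᵗ + TV_7/(1+r)^7 = 34.3667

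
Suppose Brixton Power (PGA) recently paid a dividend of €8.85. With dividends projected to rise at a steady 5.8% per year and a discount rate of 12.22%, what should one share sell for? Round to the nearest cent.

€145.85

Gordon growth model: P₀ = D₁/(r − g). D₁ = 8.85 × (1 + 0.058) = 9.3633.
P₀ = 9.3633 / (0.1222 − 0.058) = 9.3633 / 0.0642 = 145.8458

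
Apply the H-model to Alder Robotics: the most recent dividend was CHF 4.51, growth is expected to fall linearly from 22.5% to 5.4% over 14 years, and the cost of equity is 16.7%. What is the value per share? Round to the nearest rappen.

H-model: P₀ = D₀[(1+g_L) + H(g_S−g_L)]/(r−g_L), with H = 14/2 = 7.
P₀ = 4.51 × [(1+0.054) + 7×(0.225−0.054)] / (0.167−0.054)
   = 4.51 × 2.2510 / 0.113 = 89.8408

CHF 89.84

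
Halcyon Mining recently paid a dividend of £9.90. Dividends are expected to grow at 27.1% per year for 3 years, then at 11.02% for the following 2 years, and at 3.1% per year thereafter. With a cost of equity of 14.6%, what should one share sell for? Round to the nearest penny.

Three-stage DDM. Project D₁…D_5; terminal Gordon value at t=5 with g = 0.031; discount at r = 0.146.
D_1 = 12.5829
D_2 = 15.9929
D_3 = 20.3269
D_4 = 22.5670
D_5 = 25.0538
TV_5 = 25.8305/(0.146−0.031) = 224.6131
P₀ = Σ Dₜ/(1+r)ᵗ + TV_5/(1+r)^5 = 176.0569

£176.06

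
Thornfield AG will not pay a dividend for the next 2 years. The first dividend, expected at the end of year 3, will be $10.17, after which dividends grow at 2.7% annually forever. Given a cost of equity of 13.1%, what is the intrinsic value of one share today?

Deferred-dividend DDM. At t=2 the remaining stream is a growing perpetuity with first payment D_3 = 10.17.
V_2 = D_3/(r−g) = 10.17/(0.131−0.027) = 97.7885
P₀ = V_2/(1+r)^2 = 97.7885/(1+0.131)^2 = 76.4473

$76.45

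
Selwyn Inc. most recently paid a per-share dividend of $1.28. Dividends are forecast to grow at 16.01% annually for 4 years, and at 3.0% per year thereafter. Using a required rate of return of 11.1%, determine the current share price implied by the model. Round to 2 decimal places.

Two-stage DDM. Project D₁…D_4 at 0.1601, terminal growth 0.03, discount at r = 0.111.
D_1 = 1.4849
D_2 = 1.7227
D_3 = 1.9985
D_4 = 2.3184
Terminal value at t=4: TV = D_5/(r−g) = 2.3880/(0.111−0.03) = 29.4811
P₀ = 1.4849/(1+0.111)^1 + 1.7227/(1+0.111)^2 + 1.9985/(1+0.111)^3 + 2.3184/(1+0.111)^4 + 29.4811/(1+0.111)^4 = 25.0615

$25.06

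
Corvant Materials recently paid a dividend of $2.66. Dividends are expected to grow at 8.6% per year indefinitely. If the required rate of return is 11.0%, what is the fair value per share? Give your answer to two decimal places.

$120.36

Gordon growth model: P₀ = D₁/(r − g). D₁ = 2.66 × (1 + 0.086) = 2.8888.
P₀ = 2.8888 / (0.11 − 0.086) = 2.8888 / 0.024 = 120.3650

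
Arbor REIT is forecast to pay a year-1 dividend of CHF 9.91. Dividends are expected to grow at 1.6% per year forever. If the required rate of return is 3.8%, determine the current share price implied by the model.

CHF 450.45

Gordon growth model: P₀ = D₁/(r − g), with D₁ = 9.91 given directly.
P₀ = 9.9100 / (0.038 − 0.016) = 9.9100 / 0.022 = 450.4545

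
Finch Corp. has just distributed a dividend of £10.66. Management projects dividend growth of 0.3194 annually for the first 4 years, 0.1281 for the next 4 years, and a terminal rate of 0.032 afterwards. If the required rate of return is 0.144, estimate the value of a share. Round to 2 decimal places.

Three-stage DDM. Project D₁…D_8; terminal Gordon value at t=8 with g = 0.032; discount at r = 0.144.
D_1 = 14.0648
D_2 = 18.5571
D_3 = 24.4842
D_4 = 32.3045
D_5 = 36.4427
D_6 = 41.1110
D_7 = 46.3773
D_8 = 52.3183
TV_8 = 53.9925/(0.144−0.032) = 482.0756
P₀ = Σ Dₜ/(1+r)ᵗ + TV_8/(1+r)^8 = 298.8721

£298.87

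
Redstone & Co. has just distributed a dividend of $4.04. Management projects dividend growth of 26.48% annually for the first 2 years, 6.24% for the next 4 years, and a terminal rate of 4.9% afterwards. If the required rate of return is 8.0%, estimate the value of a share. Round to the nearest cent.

$207.12

Three-stage DDM. Project D₁…D_6; terminal Gordon value at t=6 with g = 0.049; discount at r = 0.08.
D_1 = 5.1098
D_2 = 6.4629
D_3 = 6.8661
D_4 = 7.2946
D_5 = 7.7498
D_6 = 8.2334
TV_6 = 8.6368/(0.08−0.049) = 278.6064
P₀ = Σ Dₜ/(1+r)ᵗ + TV_6/(1+r)^6 = 207.1166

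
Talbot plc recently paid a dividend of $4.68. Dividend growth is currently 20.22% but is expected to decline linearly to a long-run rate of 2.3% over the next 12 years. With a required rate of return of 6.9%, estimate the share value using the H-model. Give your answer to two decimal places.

$213.47

H-model: P₀ = D₀[(1+g_L) + H(g_S−g_L)]/(r−g_L), with H = 12/2 = 6.
P₀ = 4.68 × [(1+0.023) + 6×(0.2022−0.023)] / (0.069−0.023)
   = 4.68 × 2.0982 / 0.046 = 213.4690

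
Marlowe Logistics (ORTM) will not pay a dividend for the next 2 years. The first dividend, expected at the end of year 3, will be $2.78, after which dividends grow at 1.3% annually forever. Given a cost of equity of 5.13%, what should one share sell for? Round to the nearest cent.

Deferred-dividend DDM. At t=2 the remaining stream is a growing perpetuity with first payment D_3 = 2.78.
V_2 = D_3/(r−g) = 2.78/(0.0513−0.013) = 72.5849
P₀ = V_2/(1+r)^2 = 72.5849/(1+0.0513)^2 = 65.6739

$65.67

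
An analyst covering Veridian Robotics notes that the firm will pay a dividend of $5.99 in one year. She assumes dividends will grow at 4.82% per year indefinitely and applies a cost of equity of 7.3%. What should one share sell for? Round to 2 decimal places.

$241.53

Gordon growth model: P₀ = D₁/(r − g), with D₁ = 5.99 given directly.
P₀ = 5.9900 / (0.073 − 0.0482) = 5.9900 / 0.0248 = 241.5323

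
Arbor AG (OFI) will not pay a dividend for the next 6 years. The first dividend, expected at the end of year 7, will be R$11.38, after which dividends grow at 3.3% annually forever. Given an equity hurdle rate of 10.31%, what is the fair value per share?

R$90.10

Deferred-dividend DDM. At t=6 the remaining stream is a growing perpetuity with first payment D_7 = 11.38.
V_6 = D_7/(r−g) = 11.38/(0.1031−0.033) = 162.3395
P₀ = V_6/(1+r)^6 = 162.3395/(1+0.1031)^6 = 90.1021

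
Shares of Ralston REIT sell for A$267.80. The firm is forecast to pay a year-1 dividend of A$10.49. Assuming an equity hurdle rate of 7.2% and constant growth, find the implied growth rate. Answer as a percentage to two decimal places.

From P₀ = D₁/(r − g), the implied growth is g = r − D₁/P₀.
g = 0.072 − 10.49/267.80 = 0.072 − 0.03917 = 0.03283

3.28%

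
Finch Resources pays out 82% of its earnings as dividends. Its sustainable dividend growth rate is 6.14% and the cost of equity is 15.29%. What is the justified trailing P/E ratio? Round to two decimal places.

9.51

Justified trailing P/E = b(1+g)/(r−g) = 0.82×(1+0.0614)/(0.1529−0.0614) = 9.5120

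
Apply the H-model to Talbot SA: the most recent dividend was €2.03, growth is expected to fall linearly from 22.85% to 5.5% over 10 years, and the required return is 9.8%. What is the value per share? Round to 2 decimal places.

€90.76

H-model: P₀ = D₀[(1+g_L) + H(g_S−g_L)]/(r−g_L), with H = 10/2 = 5.
P₀ = 2.03 × [(1+0.055) + 5×(0.2285−0.055)] / (0.098−0.055)
   = 2.03 × 1.9225 / 0.043 = 90.7599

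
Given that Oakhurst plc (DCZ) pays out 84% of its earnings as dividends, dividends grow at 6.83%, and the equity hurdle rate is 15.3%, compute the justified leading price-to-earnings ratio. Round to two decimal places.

Justified leading P/E = b/(r−g) = 0.84/(0.153−0.0683) = 9.9174

9.92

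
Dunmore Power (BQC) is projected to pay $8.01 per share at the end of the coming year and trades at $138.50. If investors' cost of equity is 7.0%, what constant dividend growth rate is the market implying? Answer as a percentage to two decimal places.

From P₀ = D₁/(r − g), the implied growth is g = r − D₁/P₀.
g = 0.07 − 8.01/138.50 = 0.07 − 0.05783 = 0.01217

1.22%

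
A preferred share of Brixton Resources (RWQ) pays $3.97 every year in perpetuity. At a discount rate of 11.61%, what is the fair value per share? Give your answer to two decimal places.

Zero-growth DDM (perpetuity): P₀ = D/r = 3.97 / 0.1161 = 34.1947

$34.19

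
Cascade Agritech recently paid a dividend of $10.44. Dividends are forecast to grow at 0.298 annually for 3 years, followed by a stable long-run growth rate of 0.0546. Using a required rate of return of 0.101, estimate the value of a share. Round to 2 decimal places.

Two-stage DDM. Project D₁…D_3 at 0.298, terminal growth 0.0546, discount at r = 0.101.
D_1 = 13.5511
D_2 = 17.5894
D_3 = 22.8310
Terminal value at t=3: TV = D_4/(r−g) = 24.0776/(0.101−0.0546) = 518.9128
P₀ = 13.5511/(1+0.101)^1 + 17.5894/(1+0.101)^2 + 22.8310/(1+0.101)^3 + 518.9128/(1+0.101)^3 = 432.7303

$432.73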